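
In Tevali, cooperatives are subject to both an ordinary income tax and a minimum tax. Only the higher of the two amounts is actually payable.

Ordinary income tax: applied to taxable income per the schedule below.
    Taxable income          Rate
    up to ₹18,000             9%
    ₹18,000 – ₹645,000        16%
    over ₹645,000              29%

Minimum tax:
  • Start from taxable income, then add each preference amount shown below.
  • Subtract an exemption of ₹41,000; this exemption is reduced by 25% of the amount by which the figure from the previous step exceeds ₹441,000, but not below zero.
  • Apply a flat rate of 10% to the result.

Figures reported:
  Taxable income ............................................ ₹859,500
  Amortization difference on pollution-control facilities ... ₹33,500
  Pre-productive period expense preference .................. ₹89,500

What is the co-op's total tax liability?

Ordinary income tax:
  ₹18,000 × 9% = ₹1,620
  ₹627,000 × 16% = ₹100,320
  ₹214,500 × 29% = ₹62,205
  → ₹164,145

Minimum tax:
  Adjusted income: ₹859,500 + ₹33,500 + ₹89,500 = ₹982,500
  Exemption: 25% × (₹982,500 − ₹441,000) = ₹135,375 ≥ ₹41,000, so the exemption is fully phased out
  Base: ₹982,500 − ₹0 = ₹982,500
  ₹982,500 × 10% = ₹98,250

₹164,145 > ₹98,250, so the ordinary income tax governs.

₹164,145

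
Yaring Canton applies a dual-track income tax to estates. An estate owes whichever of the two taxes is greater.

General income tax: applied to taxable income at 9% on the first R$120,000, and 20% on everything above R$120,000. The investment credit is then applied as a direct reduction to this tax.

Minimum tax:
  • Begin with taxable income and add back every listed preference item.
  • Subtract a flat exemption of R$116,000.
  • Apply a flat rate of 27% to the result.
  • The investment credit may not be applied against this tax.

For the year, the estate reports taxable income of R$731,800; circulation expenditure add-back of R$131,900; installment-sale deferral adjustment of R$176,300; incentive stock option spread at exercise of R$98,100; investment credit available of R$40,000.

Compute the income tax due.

General income tax:
  R$120,000 × 9% = R$10,800
  R$611,800 × 20% = R$122,360
  → R$133,160
  Less investment credit R$40,000 → R$93,160

Minimum tax:
  Adjusted income: R$731,800 + R$131,900 + R$176,300 + R$98,100 = R$1,138,100
  Less exemption R$116,000 → base R$1,022,100
  R$1,022,100 × 27% = R$275,967

R$275,967 > R$93,160, so the minimum tax is the binding amount.

R$275,967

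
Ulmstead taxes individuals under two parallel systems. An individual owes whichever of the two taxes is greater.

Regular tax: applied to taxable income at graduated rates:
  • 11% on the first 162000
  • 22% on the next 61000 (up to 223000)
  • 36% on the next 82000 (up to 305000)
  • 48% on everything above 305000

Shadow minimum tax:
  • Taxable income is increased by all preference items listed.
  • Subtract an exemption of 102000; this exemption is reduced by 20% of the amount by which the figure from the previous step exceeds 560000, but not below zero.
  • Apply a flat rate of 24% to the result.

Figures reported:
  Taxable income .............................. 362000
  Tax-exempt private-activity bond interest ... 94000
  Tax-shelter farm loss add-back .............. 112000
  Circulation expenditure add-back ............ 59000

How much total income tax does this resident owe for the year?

Regular tax:
  162000 × 11% = 17820
  61000 × 22% = 13420
  82000 × 36% = 29520
  57000 × 48% = 27360
  → 88120

Shadow minimum tax:
  Adjusted income: 362000 + 94000 + 112000 + 59000 = 627000
  Exemption: 102000 − 20% × (627000 − 560000) = 102000 − 13400 = 88600
  Base: 627000 − 88600 = 538400
  538400 × 24% = 129216

129216 > 88120, so the shadow minimum tax is the binding amount.

129216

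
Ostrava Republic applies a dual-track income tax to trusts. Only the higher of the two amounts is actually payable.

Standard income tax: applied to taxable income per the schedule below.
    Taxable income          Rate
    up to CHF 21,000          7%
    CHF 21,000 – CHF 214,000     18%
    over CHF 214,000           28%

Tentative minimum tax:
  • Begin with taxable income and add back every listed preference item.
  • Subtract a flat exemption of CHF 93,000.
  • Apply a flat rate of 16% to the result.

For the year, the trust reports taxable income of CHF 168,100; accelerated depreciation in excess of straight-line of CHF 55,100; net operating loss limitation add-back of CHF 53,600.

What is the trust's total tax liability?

Standard income tax:
  CHF 21,000 × 7% = CHF 1,470
  CHF 147,100 × 18% = CHF 26,478
  → CHF 27,948

Tentative minimum tax:
  Adjusted income: CHF 168,100 + CHF 55,100 + CHF 53,600 = CHF 276,800
  Less exemption CHF 93,000 → base CHF 183,800
  CHF 183,800 × 16% = CHF 29,408

CHF 29,408 > CHF 27,948, so the tentative minimum tax is the binding amount.

CHF 29,408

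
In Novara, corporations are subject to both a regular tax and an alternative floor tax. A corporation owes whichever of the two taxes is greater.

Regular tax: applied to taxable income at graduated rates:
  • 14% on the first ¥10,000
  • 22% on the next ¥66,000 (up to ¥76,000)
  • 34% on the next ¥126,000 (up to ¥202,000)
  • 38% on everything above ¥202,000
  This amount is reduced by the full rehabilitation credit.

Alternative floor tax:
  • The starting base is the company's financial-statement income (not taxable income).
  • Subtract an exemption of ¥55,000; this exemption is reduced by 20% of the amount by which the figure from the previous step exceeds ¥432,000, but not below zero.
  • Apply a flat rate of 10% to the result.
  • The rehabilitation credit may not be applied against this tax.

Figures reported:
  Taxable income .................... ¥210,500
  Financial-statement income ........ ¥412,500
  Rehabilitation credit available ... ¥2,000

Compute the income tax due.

¥59,990

Regular tax:
  ¥10,000 × 14% = ¥1,400
  ¥66,000 × 22% = ¥14,520
  ¥126,000 × 34% = ¥42,840
  ¥8,500 × 38% = ¥3,230
  → ¥61,990
  Less rehabilitation credit ¥2,000 → ¥59,990

Alternative floor tax:
  Base (financial-statement income): ¥412,500
  Exemption: ¥412,500 ≤ ¥432,000, so full ¥55,000 applies
  Base: ¥412,500 − ¥55,000 = ¥357,500
  ¥357,500 × 10% = ¥35,750

¥59,990 > ¥35,750, so the regular tax governs.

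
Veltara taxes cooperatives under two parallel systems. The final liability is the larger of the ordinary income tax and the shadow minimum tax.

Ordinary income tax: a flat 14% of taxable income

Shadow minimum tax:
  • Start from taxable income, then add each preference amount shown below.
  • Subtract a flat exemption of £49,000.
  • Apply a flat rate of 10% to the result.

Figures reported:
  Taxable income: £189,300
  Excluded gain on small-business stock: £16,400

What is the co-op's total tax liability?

£26,502

Shadow minimum tax:
  Adjusted income: £189,300 + £16,400 = £205,700
  Less exemption £49,000 → base £156,700
  £156,700 × 10% = £15,670

Ordinary income tax:
  £189,300 × 14% = £26,502

£26,502 > £15,670, so the ordinary income tax governs.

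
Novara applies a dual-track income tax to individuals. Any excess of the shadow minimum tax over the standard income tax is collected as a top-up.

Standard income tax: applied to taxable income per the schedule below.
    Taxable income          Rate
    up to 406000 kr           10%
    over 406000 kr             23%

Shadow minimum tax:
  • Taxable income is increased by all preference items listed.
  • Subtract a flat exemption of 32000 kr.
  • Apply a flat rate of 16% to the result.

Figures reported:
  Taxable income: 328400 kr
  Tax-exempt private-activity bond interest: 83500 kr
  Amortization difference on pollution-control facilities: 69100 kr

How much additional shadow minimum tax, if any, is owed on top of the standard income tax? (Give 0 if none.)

39000 kr

Standard income tax:
  328400 kr × 10% = 32840 kr

Shadow minimum tax:
  Adjusted income: 328400 kr + 83500 kr + 69100 kr = 481000 kr
  Less exemption 32000 kr → base 449000 kr
  449000 kr × 16% = 71840 kr

Excess of shadow minimum tax over standard income tax: 71840 kr − 32840 kr = 39000 kr.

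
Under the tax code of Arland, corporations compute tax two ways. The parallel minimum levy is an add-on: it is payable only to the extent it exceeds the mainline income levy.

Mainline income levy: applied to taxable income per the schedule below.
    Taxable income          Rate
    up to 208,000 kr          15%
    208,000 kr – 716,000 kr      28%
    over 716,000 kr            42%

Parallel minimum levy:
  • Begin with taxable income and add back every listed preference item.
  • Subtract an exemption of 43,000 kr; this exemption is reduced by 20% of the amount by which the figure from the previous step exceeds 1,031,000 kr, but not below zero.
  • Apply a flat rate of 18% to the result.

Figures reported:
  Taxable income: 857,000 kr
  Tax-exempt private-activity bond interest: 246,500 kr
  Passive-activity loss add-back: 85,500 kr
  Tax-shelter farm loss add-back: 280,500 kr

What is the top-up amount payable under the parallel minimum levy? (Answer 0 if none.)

31,850 kr

Mainline income levy:
  208,000 kr × 15% = 31,200 kr
  508,000 kr × 28% = 142,240 kr
  141,000 kr × 42% = 59,220 kr
  → 232,660 kr

Parallel minimum levy:
  Adjusted income: 857,000 kr + 246,500 kr + 85,500 kr + 280,500 kr = 1,469,500 kr
  Exemption: 20% × (1,469,500 kr − 1,031,000 kr) = 87,700 kr ≥ 43,000 kr, so the exemption is fully phased out
  Base: 1,469,500 kr − 0 kr = 1,469,500 kr
  1,469,500 kr × 18% = 264,510 kr

Excess of parallel minimum levy over mainline income levy: 264,510 kr − 232,660 kr = 31,850 kr.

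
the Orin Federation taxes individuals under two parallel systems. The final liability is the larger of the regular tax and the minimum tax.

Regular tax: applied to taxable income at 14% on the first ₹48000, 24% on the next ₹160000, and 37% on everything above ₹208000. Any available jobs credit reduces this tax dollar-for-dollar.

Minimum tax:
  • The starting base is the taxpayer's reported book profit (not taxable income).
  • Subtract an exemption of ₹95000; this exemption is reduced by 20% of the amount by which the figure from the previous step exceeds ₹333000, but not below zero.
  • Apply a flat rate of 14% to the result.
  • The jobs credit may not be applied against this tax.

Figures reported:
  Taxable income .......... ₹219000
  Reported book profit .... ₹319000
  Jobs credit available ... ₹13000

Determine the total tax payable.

₹36190

Regular tax:
  ₹48000 × 14% = ₹6720
  ₹160000 × 24% = ₹38400
  ₹11000 × 37% = ₹4070
  → ₹49190
  Less jobs credit ₹13000 → ₹36190

Minimum tax:
  Base (reported book profit): ₹319000
  Exemption: ₹319000 ≤ ₹333000, so full ₹95000 applies
  Base: ₹319000 − ₹95000 = ₹224000
  ₹224000 × 14% = ₹31360

₹36190 > ₹31360, so the regular tax governs.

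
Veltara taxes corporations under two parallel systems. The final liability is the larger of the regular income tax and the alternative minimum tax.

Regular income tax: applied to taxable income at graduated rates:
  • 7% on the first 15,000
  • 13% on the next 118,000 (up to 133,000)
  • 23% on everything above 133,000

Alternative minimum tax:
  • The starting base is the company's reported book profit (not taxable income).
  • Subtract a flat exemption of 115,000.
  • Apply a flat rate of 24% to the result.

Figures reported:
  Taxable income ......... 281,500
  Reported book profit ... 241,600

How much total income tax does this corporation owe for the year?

Regular income tax:
  15,000 × 7% = 1,050
  118,000 × 13% = 15,340
  148,500 × 23% = 34,155
  → 50,545

Alternative minimum tax:
  Base (reported book profit): 241,600
  Less exemption 115,000 → base 126,600
  126,600 × 24% = 30,384

50,545 > 30,384, so the regular income tax governs.

50,545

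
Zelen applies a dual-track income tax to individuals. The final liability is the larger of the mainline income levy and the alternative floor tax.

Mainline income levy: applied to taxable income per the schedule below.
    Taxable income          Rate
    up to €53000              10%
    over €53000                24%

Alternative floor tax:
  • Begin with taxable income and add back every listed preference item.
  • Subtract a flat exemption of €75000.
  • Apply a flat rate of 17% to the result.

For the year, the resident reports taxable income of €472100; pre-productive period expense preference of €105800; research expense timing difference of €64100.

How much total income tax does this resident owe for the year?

€105884

Mainline income levy:
  €53000 × 10% = €5300
  €419100 × 24% = €100584
  → €105884

Alternative floor tax:
  Adjusted income: €472100 + €105800 + €64100 = €642000
  Less exemption €75000 → base €567000
  €567000 × 17% = €96390

€105884 > €96390, so the mainline income levy governs.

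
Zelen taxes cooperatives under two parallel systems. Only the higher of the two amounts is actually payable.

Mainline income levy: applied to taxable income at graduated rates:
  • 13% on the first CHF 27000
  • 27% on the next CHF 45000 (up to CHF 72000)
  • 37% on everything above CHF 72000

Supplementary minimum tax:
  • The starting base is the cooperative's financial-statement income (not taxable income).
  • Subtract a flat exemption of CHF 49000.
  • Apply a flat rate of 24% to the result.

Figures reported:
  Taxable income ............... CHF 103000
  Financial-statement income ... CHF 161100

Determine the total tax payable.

Mainline income levy:
  CHF 27000 × 13% = CHF 3510
  CHF 45000 × 27% = CHF 12150
  CHF 31000 × 37% = CHF 11470
  → CHF 27130

Supplementary minimum tax:
  Base (financial-statement income): CHF 161100
  Less exemption CHF 49000 → base CHF 112100
  CHF 112100 × 24% = CHF 26904

CHF 27130 > CHF 26904, so the mainline income levy governs.

CHF 27130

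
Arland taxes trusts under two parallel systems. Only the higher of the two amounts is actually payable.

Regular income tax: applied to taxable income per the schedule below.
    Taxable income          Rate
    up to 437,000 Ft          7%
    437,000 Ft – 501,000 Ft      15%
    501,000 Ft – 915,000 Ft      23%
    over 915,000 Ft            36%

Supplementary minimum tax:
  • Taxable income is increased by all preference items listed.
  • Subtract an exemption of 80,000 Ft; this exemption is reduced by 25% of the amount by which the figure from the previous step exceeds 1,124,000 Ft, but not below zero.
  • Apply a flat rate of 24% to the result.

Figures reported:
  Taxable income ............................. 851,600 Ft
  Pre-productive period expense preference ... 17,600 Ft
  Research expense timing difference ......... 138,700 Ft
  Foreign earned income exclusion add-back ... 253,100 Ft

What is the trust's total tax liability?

Supplementary minimum tax:
  Adjusted income: 851,600 Ft + 17,600 Ft + 138,700 Ft + 253,100 Ft = 1,261,000 Ft
  Exemption: 80,000 Ft − 25% × (1,261,000 Ft − 1,124,000 Ft) = 80,000 Ft − 34,250 Ft = 45,750 Ft
  Base: 1,261,000 Ft − 45,750 Ft = 1,215,250 Ft
  1,215,250 Ft × 24% = 291,660 Ft

Regular income tax:
  437,000 Ft × 7% = 30,590 Ft
  64,000 Ft × 15% = 9,600 Ft
  350,600 Ft × 23% = 80,638 Ft
  → 120,828 Ft

291,660 Ft > 120,828 Ft, so the supplementary minimum tax is the binding amount.

291,660 Ft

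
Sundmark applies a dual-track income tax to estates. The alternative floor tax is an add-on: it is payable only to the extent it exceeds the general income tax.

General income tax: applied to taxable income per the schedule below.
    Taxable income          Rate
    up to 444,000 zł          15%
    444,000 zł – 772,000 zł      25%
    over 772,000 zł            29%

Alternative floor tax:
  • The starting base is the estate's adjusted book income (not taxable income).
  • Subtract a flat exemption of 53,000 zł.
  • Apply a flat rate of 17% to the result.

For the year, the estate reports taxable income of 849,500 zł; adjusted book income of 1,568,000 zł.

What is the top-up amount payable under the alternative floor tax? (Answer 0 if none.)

Alternative floor tax:
  Base (adjusted book income): 1,568,000 zł
  Less exemption 53,000 zł → base 1,515,000 zł
  1,515,000 zł × 17% = 257,550 zł

General income tax:
  444,000 zł × 15% = 66,600 zł
  328,000 zł × 25% = 82,000 zł
  77,500 zł × 29% = 22,475 zł
  → 171,075 zł

Excess of alternative floor tax over general income tax: 257,550 zł − 171,075 zł = 86,475 zł.

86,475 zł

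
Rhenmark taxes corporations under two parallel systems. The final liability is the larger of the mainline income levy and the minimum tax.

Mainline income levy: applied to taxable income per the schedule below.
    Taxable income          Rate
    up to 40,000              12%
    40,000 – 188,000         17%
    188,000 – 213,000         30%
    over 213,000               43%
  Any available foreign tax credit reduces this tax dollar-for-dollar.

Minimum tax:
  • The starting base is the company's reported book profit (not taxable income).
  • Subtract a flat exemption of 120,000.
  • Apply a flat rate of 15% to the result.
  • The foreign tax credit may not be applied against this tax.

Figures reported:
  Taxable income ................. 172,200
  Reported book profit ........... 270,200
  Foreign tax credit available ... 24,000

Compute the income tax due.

Minimum tax:
  Base (reported book profit): 270,200
  Less exemption 120,000 → base 150,200
  150,200 × 15% = 22,530

Mainline income levy:
  40,000 × 12% = 4,800
  132,200 × 17% = 22,474
  → 27,274
  Less foreign tax credit 24,000 → 3,274

22,530 > 3,274, so the minimum tax is the binding amount.

22,530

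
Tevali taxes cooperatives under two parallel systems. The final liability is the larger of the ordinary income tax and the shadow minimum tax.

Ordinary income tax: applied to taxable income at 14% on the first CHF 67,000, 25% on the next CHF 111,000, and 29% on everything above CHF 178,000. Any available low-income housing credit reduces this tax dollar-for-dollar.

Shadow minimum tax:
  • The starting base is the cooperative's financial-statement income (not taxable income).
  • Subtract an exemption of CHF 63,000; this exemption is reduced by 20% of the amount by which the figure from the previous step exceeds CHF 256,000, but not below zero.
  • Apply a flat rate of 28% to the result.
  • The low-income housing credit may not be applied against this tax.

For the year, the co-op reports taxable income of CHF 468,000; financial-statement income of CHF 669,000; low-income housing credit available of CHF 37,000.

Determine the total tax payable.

CHF 187,320

Shadow minimum tax:
  Base (financial-statement income): CHF 669,000
  Exemption: 20% × (CHF 669,000 − CHF 256,000) = CHF 82,600 ≥ CHF 63,000, so the exemption is fully phased out
  Base: CHF 669,000 − CHF 0 = CHF 669,000
  CHF 669,000 × 28% = CHF 187,320

Ordinary income tax:
  CHF 67,000 × 14% = CHF 9,380
  CHF 111,000 × 25% = CHF 27,750
  CHF 290,000 × 29% = CHF 84,100
  → CHF 121,230
  Less low-income housing credit CHF 37,000 → CHF 84,230

CHF 187,320 > CHF 84,230, so the shadow minimum tax is the binding amount.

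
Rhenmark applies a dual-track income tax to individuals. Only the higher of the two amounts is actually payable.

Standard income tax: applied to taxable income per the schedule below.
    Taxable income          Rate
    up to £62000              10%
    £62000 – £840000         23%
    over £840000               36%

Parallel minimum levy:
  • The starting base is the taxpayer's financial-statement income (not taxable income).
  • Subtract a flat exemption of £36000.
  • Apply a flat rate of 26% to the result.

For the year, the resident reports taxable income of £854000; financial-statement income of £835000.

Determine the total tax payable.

Standard income tax:
  £62000 × 10% = £6200
  £778000 × 23% = £178940
  £14000 × 36% = £5040
  → £190180

Parallel minimum levy:
  Base (financial-statement income): £835000
  Less exemption £36000 → base £799000
  £799000 × 26% = £207740

£207740 > £190180, so the parallel minimum levy is the binding amount.

£207740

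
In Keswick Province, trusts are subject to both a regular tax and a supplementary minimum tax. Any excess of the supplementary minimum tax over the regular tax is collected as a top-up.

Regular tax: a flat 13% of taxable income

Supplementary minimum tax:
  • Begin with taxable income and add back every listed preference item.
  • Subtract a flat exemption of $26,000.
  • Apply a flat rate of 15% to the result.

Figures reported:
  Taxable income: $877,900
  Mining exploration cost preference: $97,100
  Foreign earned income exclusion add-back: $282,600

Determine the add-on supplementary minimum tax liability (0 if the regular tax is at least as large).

Supplementary minimum tax:
  Adjusted income: $877,900 + $97,100 + $282,600 = $1,257,600
  Less exemption $26,000 → base $1,231,600
  $1,231,600 × 15% = $184,740

Regular tax:
  $877,900 × 13% = $114,127

Excess of supplementary minimum tax over regular tax: $184,740 − $114,127 = $70,613.

$70,613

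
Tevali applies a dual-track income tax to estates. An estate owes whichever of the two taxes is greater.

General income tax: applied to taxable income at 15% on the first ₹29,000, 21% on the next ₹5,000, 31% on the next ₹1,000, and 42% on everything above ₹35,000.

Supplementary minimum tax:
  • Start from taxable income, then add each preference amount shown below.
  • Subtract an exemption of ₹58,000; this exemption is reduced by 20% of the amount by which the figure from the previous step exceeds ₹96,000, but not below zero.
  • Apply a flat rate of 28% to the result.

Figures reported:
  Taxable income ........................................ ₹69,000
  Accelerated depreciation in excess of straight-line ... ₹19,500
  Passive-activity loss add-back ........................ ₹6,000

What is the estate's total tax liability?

₹19,990

Supplementary minimum tax:
  Adjusted income: ₹69,000 + ₹19,500 + ₹6,000 = ₹94,500
  Exemption: ₹94,500 ≤ ₹96,000, so full ₹58,000 applies
  Base: ₹94,500 − ₹58,000 = ₹36,500
  ₹36,500 × 28% = ₹10,220

General income tax:
  ₹29,000 × 15% = ₹4,350
  ₹5,000 × 21% = ₹1,050
  ₹1,000 × 31% = ₹310
  ₹34,000 × 42% = ₹14,280
  → ₹19,990

₹19,990 > ₹10,220, so the general income tax governs.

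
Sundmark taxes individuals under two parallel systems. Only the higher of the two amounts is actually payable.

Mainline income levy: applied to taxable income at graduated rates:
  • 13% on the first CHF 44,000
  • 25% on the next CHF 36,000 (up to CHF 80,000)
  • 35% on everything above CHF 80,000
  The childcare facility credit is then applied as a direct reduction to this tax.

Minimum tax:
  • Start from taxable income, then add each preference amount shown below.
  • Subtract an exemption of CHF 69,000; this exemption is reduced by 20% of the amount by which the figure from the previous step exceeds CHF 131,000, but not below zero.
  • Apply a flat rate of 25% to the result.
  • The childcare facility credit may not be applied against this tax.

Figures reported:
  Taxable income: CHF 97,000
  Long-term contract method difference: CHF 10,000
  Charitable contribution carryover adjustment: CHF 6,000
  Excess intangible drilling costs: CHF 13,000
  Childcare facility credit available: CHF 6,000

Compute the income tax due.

CHF 14,670

Mainline income levy:
  CHF 44,000 × 13% = CHF 5,720
  CHF 36,000 × 25% = CHF 9,000
  CHF 17,000 × 35% = CHF 5,950
  → CHF 20,670
  Less childcare facility credit CHF 6,000 → CHF 14,670

Minimum tax:
  Adjusted income: CHF 97,000 + CHF 10,000 + CHF 6,000 + CHF 13,000 = CHF 126,000
  Exemption: CHF 126,000 ≤ CHF 131,000, so full CHF 69,000 applies
  Base: CHF 126,000 − CHF 69,000 = CHF 57,000
  CHF 57,000 × 25% = CHF 14,250

CHF 14,670 > CHF 14,250, so the mainline income levy governs.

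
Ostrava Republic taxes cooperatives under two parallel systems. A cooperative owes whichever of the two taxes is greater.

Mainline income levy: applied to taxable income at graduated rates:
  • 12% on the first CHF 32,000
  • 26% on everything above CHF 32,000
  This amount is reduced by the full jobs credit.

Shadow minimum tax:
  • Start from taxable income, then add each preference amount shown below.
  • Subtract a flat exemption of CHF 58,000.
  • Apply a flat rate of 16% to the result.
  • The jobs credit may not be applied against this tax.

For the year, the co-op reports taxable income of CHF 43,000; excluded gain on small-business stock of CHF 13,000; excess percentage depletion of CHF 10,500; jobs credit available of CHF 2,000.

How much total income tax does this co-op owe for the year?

CHF 4,700

Shadow minimum tax:
  Adjusted income: CHF 43,000 + CHF 13,000 + CHF 10,500 = CHF 66,500
  Less exemption CHF 58,000 → base CHF 8,500
  CHF 8,500 × 16% = CHF 1,360

Mainline income levy:
  CHF 32,000 × 12% = CHF 3,840
  CHF 11,000 × 26% = CHF 2,860
  → CHF 6,700
  Less jobs credit CHF 2,000 → CHF 4,700

CHF 4,700 > CHF 1,360, so the mainline income levy governs.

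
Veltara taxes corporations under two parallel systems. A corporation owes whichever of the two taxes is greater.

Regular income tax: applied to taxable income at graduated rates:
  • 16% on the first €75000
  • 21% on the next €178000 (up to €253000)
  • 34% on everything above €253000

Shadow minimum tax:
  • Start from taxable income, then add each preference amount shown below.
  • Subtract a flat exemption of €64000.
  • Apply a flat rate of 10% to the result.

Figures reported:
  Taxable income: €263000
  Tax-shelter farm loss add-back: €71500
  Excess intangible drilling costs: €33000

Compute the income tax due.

€52780

Shadow minimum tax:
  Adjusted income: €263000 + €71500 + €33000 = €367500
  Less exemption €64000 → base €303500
  €303500 × 10% = €30350

Regular income tax:
  €75000 × 16% = €12000
  €178000 × 21% = €37380
  €10000 × 34% = €3400
  → €52780

€52780 > €30350, so the regular income tax governs.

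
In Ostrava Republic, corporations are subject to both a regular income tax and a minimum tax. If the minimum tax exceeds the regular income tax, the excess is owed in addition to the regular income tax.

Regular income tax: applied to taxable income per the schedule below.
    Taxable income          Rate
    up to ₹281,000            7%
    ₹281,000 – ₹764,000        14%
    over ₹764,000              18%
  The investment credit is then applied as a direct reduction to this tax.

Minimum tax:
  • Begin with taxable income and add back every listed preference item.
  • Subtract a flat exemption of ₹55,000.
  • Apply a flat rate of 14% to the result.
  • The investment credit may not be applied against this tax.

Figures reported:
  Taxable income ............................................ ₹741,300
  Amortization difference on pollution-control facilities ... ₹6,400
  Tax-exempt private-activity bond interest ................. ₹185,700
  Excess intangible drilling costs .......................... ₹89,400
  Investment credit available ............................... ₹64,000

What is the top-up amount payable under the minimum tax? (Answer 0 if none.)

Regular income tax:
  ₹281,000 × 7% = ₹19,670
  ₹460,300 × 14% = ₹64,442
  → ₹84,112
  Less investment credit ₹64,000 → ₹20,112

Minimum tax:
  Adjusted income: ₹741,300 + ₹6,400 + ₹185,700 + ₹89,400 = ₹1,022,800
  Less exemption ₹55,000 → base ₹967,800
  ₹967,800 × 14% = ₹135,492

Excess of minimum tax over regular income tax: ₹135,492 − ₹20,112 = ₹115,380.

₹115,380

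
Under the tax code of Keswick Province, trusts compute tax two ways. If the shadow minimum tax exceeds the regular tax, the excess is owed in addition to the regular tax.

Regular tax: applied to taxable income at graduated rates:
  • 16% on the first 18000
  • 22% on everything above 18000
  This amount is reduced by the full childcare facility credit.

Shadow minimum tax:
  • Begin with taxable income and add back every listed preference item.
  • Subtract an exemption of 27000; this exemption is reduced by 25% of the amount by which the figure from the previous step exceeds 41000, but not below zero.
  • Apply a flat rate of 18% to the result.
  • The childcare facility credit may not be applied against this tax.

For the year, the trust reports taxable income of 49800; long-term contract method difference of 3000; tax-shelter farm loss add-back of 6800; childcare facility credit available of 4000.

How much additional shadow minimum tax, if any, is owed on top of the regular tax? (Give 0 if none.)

Regular tax:
  18000 × 16% = 2880
  31800 × 22% = 6996
  → 9876
  Less childcare facility credit 4000 → 5876

Shadow minimum tax:
  Adjusted income: 49800 + 3000 + 6800 = 59600
  Exemption: 27000 − 25% × (59600 − 41000) = 27000 − 4650 = 22350
  Base: 59600 − 22350 = 37250
  37250 × 18% = 6705

Excess of shadow minimum tax over regular tax: 6705 − 5876 = 829.

829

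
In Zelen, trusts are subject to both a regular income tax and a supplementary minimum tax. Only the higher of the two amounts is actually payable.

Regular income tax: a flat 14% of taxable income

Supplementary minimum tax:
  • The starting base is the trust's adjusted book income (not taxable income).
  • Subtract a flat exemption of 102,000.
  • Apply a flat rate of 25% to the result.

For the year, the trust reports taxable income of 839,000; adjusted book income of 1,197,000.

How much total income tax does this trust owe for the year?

Supplementary minimum tax:
  Base (adjusted book income): 1,197,000
  Less exemption 102,000 → base 1,095,000
  1,095,000 × 25% = 273,750

Regular income tax:
  839,000 × 14% = 117,460

273,750 > 117,460, so the supplementary minimum tax is the binding amount.

273,750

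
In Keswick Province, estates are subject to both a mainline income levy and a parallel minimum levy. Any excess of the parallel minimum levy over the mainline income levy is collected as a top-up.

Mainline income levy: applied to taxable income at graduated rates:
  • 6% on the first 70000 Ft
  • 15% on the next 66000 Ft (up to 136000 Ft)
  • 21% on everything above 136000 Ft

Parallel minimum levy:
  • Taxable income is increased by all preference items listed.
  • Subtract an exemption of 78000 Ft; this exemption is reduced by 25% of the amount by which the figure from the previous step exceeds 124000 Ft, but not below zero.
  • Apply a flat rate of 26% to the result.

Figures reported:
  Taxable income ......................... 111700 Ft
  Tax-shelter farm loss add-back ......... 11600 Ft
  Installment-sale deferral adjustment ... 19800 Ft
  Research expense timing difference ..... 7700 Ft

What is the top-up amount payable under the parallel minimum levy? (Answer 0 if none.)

Mainline income levy:
  70000 Ft × 6% = 4200 Ft
  41700 Ft × 15% = 6255 Ft
  → 10455 Ft

Parallel minimum levy:
  Adjusted income: 111700 Ft + 11600 Ft + 19800 Ft + 7700 Ft = 150800 Ft
  Exemption: 78000 Ft − 25% × (150800 Ft − 124000 Ft) = 78000 Ft − 6700 Ft = 71300 Ft
  Base: 150800 Ft − 71300 Ft = 79500 Ft
  79500 Ft × 26% = 20670 Ft

Excess of parallel minimum levy over mainline income levy: 20670 Ft − 10455 Ft = 10215 Ft.

10215 Ft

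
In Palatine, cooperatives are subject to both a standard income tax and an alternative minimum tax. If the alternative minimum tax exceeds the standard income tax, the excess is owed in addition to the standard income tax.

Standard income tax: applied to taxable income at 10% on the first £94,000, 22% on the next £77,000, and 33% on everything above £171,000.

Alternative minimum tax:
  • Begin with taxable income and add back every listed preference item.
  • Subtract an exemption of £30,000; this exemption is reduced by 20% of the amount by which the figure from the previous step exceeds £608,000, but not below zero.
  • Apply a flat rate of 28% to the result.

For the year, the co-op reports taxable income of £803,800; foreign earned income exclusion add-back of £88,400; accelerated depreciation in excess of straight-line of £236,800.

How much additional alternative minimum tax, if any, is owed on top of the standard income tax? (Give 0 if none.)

£80,956

Alternative minimum tax:
  Adjusted income: £803,800 + £88,400 + £236,800 = £1,129,000
  Exemption: 20% × (£1,129,000 − £608,000) = £104,200 ≥ £30,000, so the exemption is fully phased out
  Base: £1,129,000 − £0 = £1,129,000
  £1,129,000 × 28% = £316,120

Standard income tax:
  £94,000 × 10% = £9,400
  £77,000 × 22% = £16,940
  £632,800 × 33% = £208,824
  → £235,164

Excess of alternative minimum tax over standard income tax: £316,120 − £235,164 = £80,956.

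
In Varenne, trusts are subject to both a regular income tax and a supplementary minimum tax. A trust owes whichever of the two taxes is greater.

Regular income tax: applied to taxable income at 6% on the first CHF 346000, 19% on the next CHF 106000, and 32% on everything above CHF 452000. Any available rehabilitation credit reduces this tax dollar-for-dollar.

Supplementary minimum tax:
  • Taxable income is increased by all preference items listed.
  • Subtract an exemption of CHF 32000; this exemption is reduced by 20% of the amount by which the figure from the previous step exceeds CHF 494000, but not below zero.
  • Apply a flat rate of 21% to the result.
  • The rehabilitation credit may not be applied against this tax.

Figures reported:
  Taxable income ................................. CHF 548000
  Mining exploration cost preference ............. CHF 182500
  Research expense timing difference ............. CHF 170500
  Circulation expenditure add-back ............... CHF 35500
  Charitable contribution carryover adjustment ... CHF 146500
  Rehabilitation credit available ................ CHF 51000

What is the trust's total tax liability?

CHF 227430

Supplementary minimum tax:
  Adjusted income: CHF 548000 + CHF 182500 + CHF 170500 + CHF 35500 + CHF 146500 = CHF 1083000
  Exemption: 20% × (CHF 1083000 − CHF 494000) = CHF 117800 ≥ CHF 32000, so the exemption is fully phased out
  Base: CHF 1083000 − CHF 0 = CHF 1083000
  CHF 1083000 × 21% = CHF 227430

Regular income tax:
  CHF 346000 × 6% = CHF 20760
  CHF 106000 × 19% = CHF 20140
  CHF 96000 × 32% = CHF 30720
  → CHF 71620
  Less rehabilitation credit CHF 51000 → CHF 20620

CHF 227430 > CHF 20620, so the supplementary minimum tax is the binding amount.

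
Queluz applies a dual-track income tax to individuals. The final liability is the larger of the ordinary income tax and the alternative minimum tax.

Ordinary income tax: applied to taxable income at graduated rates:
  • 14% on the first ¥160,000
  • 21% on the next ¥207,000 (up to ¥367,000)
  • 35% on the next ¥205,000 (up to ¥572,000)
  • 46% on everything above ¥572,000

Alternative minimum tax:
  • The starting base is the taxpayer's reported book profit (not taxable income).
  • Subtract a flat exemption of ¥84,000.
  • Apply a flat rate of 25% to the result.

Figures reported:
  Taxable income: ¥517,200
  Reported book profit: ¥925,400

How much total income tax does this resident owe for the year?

¥210,350

Alternative minimum tax:
  Base (reported book profit): ¥925,400
  Less exemption ¥84,000 → base ¥841,400
  ¥841,400 × 25% = ¥210,350

Ordinary income tax:
  ¥160,000 × 14% = ¥22,400
  ¥207,000 × 21% = ¥43,470
  ¥150,200 × 35% = ¥52,570
  → ¥118,440

¥210,350 > ¥118,440, so the alternative minimum tax is the binding amount.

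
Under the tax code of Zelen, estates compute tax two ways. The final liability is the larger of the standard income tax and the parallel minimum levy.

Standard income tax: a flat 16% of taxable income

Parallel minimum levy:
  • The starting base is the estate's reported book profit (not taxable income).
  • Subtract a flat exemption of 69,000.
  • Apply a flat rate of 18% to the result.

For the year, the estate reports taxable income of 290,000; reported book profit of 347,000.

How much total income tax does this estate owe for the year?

Standard income tax:
  290,000 × 16% = 46,400

Parallel minimum levy:
  Base (reported book profit): 347,000
  Less exemption 69,000 → base 278,000
  278,000 × 18% = 50,040

50,040 > 46,400, so the parallel minimum levy is the binding amount.

50,040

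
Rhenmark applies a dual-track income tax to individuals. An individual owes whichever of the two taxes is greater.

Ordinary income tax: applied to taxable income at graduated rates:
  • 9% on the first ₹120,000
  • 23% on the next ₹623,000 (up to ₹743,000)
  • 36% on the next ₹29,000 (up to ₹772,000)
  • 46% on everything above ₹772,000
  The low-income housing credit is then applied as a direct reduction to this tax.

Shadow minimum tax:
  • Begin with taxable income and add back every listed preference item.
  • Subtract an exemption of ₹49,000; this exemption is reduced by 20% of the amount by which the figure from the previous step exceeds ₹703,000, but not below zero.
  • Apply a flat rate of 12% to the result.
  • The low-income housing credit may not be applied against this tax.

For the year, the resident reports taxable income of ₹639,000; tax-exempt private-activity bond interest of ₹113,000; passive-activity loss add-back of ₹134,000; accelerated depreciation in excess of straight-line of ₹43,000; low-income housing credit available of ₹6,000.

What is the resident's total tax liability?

Ordinary income tax:
  ₹120,000 × 9% = ₹10,800
  ₹519,000 × 23% = ₹119,370
  → ₹130,170
  Less low-income housing credit ₹6,000 → ₹124,170

Shadow minimum tax:
  Adjusted income: ₹639,000 + ₹113,000 + ₹134,000 + ₹43,000 = ₹929,000
  Exemption: ₹49,000 − 20% × (₹929,000 − ₹703,000) = ₹49,000 − ₹45,200 = ₹3,800
  Base: ₹929,000 − ₹3,800 = ₹925,200
  ₹925,200 × 12% = ₹111,024

₹124,170 > ₹111,024, so the ordinary income tax governs.

₹124,170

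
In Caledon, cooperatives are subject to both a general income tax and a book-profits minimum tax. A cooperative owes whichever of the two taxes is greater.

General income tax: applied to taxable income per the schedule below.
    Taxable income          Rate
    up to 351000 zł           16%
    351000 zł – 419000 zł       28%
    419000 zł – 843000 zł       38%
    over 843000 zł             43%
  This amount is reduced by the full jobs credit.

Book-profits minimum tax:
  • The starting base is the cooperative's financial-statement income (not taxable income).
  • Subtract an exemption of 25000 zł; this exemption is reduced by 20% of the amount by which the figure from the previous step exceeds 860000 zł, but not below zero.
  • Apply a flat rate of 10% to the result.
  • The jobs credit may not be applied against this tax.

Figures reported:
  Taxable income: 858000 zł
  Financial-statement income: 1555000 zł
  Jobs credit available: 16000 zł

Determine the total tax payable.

226770 zł

General income tax:
  351000 zł × 16% = 56160 zł
  68000 zł × 28% = 19040 zł
  424000 zł × 38% = 161120 zł
  15000 zł × 43% = 6450 zł
  → 242770 zł
  Less jobs credit 16000 zł → 226770 zł

Book-profits minimum tax:
  Base (financial-statement income): 1555000 zł
  Exemption: 20% × (1555000 zł − 860000 zł) = 139000 zł ≥ 25000 zł, so the exemption is fully phased out
  Base: 1555000 zł − 0 zł = 1555000 zł
  1555000 zł × 10% = 155500 zł

226770 zł > 155500 zł, so the general income tax governs.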